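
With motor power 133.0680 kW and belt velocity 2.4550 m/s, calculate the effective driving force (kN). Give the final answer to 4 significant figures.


Te = P / v = 133.0680 / 2.4550
Te = 54.20 kN


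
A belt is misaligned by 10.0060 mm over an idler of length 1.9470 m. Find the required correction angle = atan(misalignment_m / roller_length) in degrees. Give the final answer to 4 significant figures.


misalign_m = 10.0060 / 1000 = 0.010006 m
angle = atan(0.010006 / 1.9470)
angle = 0.2945 deg


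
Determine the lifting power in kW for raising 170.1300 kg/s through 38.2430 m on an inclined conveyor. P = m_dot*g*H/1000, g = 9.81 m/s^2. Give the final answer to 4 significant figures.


P = 170.1300 * 9.81 * 38.2430 / 1000
P = 63.83 kW


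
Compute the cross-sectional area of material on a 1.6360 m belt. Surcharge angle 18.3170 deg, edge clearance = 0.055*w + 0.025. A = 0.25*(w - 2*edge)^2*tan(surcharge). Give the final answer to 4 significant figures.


edge = 0.055*1.6360 + 0.025 = 0.11498 m
ew = 1.6360 - 2*0.11498 = 1.40604 m
A = 0.25 * 1.40604^2 * tan(18.3170 deg)
A = 0.1636 m^2


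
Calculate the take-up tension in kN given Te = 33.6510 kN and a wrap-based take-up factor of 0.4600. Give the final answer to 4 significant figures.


T_tu = 33.6510 * 0.4600
T_tu = 15.48 kN


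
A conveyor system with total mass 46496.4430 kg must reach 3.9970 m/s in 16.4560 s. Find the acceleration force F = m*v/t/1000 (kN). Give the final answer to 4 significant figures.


F = 46496.4430 * 3.9970 / 16.4560 / 1000
F = 11.29 kN


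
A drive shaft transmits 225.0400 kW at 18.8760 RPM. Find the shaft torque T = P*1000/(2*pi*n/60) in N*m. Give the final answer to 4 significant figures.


omega = 2*pi*18.8760/60 = 1.97669 rad/s
T = 225.0400*1000 / 1.97669
T = 113800 N*m


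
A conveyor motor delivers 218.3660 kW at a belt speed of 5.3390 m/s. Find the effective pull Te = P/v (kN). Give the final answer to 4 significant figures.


Te = P / v = 218.3660 / 5.3390
Te = 40.90 kN


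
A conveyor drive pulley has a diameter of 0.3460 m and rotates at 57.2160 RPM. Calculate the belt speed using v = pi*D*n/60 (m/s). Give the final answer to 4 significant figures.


v = pi * 0.3460 * 57.2160 / 60
v = 1.037 m/s


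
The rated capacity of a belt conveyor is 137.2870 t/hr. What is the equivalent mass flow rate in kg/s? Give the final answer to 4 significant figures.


m_dot = 137.2870 * 1000 / 3600
m_dot = 38.14 kg/s


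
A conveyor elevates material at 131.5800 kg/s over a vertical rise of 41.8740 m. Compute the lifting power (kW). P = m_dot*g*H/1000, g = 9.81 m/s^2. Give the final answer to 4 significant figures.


P = 131.5800 * 9.81 * 41.8740 / 1000
P = 54.05 kW


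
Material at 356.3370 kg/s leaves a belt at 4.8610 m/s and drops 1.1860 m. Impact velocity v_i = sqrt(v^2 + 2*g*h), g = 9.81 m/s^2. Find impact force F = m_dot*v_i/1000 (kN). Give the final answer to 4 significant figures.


v_i = sqrt(4.8610^2 + 2*9.81*1.1860) = 6.84826 m/s
F = 356.3370 * 6.84826 / 1000
F = 2.440 kN


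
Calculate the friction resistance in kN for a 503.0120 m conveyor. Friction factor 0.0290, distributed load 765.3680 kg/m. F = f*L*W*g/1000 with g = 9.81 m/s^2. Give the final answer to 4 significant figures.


F = 0.0290 * 503.0120 * 765.3680 * 9.81 / 1000
F = 109.5 kN


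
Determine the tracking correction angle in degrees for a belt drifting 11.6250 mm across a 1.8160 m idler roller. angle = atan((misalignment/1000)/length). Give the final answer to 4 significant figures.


misalign_m = 11.6250 / 1000 = 0.011625 m
angle = atan(0.011625 / 1.8160)
angle = 0.3668 deg


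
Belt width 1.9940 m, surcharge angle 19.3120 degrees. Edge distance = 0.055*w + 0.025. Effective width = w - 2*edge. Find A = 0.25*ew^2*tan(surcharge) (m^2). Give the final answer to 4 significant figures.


edge = 0.055*1.9940 + 0.025 = 0.13467 m
ew = 1.9940 - 2*0.13467 = 1.72466 m
A = 0.25 * 1.72466^2 * tan(19.3120 deg)
A = 0.2606 m^2


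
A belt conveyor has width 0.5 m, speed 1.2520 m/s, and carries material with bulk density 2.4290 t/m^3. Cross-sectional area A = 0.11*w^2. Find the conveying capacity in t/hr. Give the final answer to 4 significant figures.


A = 0.11 * 0.5^2 = 0.0275 m^2
C = 0.0275 * 1.2520 * 2.4290 * 3600
C = 301.1 t/hr


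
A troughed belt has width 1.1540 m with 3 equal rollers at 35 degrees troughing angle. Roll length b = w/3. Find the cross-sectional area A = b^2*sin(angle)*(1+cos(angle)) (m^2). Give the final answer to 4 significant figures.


b = 1.1540/3 = 0.384667 m
A = 0.384667^2 * sin(35 deg) * (1 + cos(35 deg))
A = 0.1544 m^2


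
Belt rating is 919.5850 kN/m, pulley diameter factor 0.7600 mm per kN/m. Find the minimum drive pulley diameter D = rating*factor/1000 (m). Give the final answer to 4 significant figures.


D = 919.5850 * 0.7600 / 1000
D = 0.6989 m


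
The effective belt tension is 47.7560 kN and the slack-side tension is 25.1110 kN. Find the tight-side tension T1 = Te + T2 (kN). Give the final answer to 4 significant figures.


T1 = Te + T2 = 47.7560 + 25.1110
T1 = 72.87 kN


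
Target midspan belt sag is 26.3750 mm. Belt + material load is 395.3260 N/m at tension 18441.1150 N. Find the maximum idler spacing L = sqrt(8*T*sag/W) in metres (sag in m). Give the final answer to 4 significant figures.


sag = 26.3750/1000 = 0.026375 m
L = sqrt(8 * 18441.1150 * 0.026375 / 395.3260)
L = 3.137 m


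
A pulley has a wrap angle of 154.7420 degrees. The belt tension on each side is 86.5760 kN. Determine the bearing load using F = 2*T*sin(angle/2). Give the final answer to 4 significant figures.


F = 2 * 86.5760 * sin(154.7420/2 deg)
F = 169.0 kN


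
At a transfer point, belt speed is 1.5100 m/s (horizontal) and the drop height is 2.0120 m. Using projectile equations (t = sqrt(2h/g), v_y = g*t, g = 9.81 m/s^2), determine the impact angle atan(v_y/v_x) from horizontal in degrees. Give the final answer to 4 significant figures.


t = sqrt(2*2.0120/9.81) = 0.640464 s
v_y = 9.81 * 0.640464 = 6.28295 m/s
angle = atan(6.28295 / 1.5100) = 76.49 deg


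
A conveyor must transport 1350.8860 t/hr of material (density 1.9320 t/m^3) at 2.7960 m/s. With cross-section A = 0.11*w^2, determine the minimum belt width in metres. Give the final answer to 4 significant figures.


A_req = 1350.8860 / (2.7960 * 1.9320 * 3600) = 0.0694659 m^2
w = sqrt(0.0694659 / 0.11)
w = 0.7947 m


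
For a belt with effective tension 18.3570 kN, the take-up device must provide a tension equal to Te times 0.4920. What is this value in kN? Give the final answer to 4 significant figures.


T_tu = 18.3570 * 0.4920
T_tu = 9.032 kN


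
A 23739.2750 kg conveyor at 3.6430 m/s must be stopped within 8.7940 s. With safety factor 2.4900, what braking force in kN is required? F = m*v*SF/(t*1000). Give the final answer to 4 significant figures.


F = 23739.2750 * 3.6430 / 8.7940 * 2.4900 / 1000
F = 24.49 kN


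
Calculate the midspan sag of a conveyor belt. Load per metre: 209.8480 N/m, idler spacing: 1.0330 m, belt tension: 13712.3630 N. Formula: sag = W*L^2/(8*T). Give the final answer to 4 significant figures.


sag = 209.8480 * 1.0330^2 / (8 * 13712.3630)
sag = 0.002041 m


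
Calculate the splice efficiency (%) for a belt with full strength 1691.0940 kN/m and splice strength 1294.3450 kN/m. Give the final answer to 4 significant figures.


Eff = 1294.3450 / 1691.0940 * 100
Eff = 76.54 %


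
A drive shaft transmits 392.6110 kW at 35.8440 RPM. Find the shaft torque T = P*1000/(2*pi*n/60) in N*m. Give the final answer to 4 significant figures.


omega = 2*pi*35.8440/60 = 3.75357 rad/s
T = 392.6110*1000 / 3.75357
T = 104600 N*m


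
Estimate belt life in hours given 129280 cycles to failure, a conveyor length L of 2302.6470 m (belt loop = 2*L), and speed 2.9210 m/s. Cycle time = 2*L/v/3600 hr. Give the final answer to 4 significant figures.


cycle_time = 2 * 2302.6470 / 2.9210 / 3600 = 0.437949 hr
life = 129280 * 0.437949 = 56620 hours


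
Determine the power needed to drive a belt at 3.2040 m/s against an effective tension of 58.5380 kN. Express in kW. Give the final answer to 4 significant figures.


P = Te * v = 58.5380 * 3.2040
P = 187.6 kW


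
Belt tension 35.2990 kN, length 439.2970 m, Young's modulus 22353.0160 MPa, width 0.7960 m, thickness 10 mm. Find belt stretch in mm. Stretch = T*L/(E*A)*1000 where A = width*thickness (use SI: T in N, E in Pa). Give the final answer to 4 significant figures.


A = 0.7960 * 0.01 = 0.00796 m^2
Stretch = 35.2990*1000 * 439.2970 / (22353.0160e6 * 0.00796) * 1000
Stretch = 87.15 mm


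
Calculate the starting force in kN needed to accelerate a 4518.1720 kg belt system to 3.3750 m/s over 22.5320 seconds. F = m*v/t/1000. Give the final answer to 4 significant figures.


F = 4518.1720 * 3.3750 / 22.5320 / 1000
F = 0.6768 kN


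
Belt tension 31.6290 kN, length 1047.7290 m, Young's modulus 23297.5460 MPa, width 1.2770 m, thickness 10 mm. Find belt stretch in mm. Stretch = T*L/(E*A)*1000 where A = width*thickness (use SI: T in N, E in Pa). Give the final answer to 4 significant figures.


A = 1.2770 * 0.01 = 0.01277 m^2
Stretch = 31.6290*1000 * 1047.7290 / (23297.5460e6 * 0.01277) * 1000
Stretch = 111.4 mm


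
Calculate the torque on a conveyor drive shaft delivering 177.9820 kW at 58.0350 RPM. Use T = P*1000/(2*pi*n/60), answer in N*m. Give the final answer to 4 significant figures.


omega = 2*pi*58.0350/60 = 6.07741 rad/s
T = 177.9820*1000 / 6.07741
T = 29290 N*m


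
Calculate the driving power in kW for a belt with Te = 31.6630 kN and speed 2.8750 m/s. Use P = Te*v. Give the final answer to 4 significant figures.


P = Te * v = 31.6630 * 2.8750
P = 91.03 kW


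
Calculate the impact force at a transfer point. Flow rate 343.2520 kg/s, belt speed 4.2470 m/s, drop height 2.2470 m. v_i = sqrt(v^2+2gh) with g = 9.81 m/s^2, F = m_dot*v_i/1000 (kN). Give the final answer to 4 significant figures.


v_i = sqrt(4.2470^2 + 2*9.81*2.2470) = 7.88182 m/s
F = 343.2520 * 7.88182 / 1000
F = 2.705 kN


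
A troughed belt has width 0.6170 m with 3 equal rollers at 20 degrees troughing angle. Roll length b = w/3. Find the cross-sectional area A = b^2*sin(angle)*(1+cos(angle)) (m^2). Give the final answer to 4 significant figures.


b = 0.6170/3 = 0.205667 m
A = 0.205667^2 * sin(20 deg) * (1 + cos(20 deg))
A = 0.02806 m^2


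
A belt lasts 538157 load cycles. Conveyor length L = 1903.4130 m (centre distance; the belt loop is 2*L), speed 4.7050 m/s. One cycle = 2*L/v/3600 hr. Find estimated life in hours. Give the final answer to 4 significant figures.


cycle_time = 2 * 1903.4130 / 4.7050 / 3600 = 0.224751 hr
life = 538157 * 0.224751 = 121000 hours


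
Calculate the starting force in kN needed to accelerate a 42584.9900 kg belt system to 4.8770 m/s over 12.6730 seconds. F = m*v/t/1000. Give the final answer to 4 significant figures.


F = 42584.9900 * 4.8770 / 12.6730 / 1000
F = 16.39 kN


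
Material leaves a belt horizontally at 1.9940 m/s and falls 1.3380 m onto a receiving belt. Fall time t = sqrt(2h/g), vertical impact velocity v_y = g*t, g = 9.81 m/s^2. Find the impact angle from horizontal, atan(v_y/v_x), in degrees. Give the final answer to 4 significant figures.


t = sqrt(2*1.3380/9.81) = 0.522286 s
v_y = 9.81 * 0.522286 = 5.12363 m/s
angle = atan(5.12363 / 1.9940) = 68.74 deg


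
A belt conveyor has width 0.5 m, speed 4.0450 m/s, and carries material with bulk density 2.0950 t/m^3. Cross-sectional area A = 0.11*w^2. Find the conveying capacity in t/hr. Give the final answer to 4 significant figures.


A = 0.11 * 0.5^2 = 0.0275 m^2
C = 0.0275 * 4.0450 * 2.0950 * 3600
C = 839.0 t/hr


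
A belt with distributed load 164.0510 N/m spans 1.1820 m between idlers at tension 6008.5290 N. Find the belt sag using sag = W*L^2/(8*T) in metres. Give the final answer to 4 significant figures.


sag = 164.0510 * 1.1820^2 / (8 * 6008.5290)
sag = 0.004768 m


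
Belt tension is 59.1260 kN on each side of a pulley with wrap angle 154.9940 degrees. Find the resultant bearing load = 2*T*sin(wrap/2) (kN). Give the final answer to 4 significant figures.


F = 2 * 59.1260 * sin(154.9940/2 deg)
F = 115.4 kN


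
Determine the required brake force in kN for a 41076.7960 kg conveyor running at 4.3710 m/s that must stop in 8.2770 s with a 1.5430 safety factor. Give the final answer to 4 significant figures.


F = 41076.7960 * 4.3710 / 8.2770 * 1.5430 / 1000
F = 33.47 kN


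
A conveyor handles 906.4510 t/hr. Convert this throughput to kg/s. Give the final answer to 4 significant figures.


m_dot = 906.4510 * 1000 / 3600
m_dot = 251.8 kg/s


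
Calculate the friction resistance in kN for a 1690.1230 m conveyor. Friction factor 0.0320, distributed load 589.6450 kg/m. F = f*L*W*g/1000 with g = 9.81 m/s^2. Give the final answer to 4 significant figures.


F = 0.0320 * 1690.1230 * 589.6450 * 9.81 / 1000
F = 312.8 kN


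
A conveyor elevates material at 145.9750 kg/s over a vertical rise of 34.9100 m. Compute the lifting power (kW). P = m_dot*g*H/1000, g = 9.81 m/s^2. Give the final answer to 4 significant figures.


P = 145.9750 * 9.81 * 34.9100 / 1000
P = 49.99 kW


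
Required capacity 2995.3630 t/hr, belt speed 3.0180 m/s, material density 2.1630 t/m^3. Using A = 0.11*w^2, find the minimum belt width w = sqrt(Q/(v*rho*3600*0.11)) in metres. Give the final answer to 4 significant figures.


A_req = 2995.3630 / (3.0180 * 2.1630 * 3600) = 0.127459 m^2
w = sqrt(0.127459 / 0.11)
w = 1.076 m


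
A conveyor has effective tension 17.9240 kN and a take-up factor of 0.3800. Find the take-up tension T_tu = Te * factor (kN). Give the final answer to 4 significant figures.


T_tu = 17.9240 * 0.3800
T_tu = 6.811 kN


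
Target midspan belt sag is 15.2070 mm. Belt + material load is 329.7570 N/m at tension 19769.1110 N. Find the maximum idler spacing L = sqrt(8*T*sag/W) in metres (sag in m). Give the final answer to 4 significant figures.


sag = 15.2070/1000 = 0.015207 m
L = sqrt(8 * 19769.1110 * 0.015207 / 329.7570)
L = 2.701 m


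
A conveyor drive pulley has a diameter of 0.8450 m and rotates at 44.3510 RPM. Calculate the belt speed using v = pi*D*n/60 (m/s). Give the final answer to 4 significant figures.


v = pi * 0.8450 * 44.3510 / 60
v = 1.962 m/s


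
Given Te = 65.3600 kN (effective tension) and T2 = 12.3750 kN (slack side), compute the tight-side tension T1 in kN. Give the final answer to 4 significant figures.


T1 = Te + T2 = 65.3600 + 12.3750
T1 = 77.73 kN


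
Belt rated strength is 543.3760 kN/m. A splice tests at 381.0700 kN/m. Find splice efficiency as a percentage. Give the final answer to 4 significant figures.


Eff = 381.0700 / 543.3760 * 100
Eff = 70.13 %


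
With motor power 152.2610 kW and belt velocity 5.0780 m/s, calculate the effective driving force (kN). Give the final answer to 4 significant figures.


Te = P / v = 152.2610 / 5.0780
Te = 29.98 kN


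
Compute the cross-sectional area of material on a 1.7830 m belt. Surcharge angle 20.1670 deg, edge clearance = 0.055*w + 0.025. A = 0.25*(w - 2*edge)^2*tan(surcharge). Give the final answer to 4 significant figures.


edge = 0.055*1.7830 + 0.025 = 0.123065 m
ew = 1.7830 - 2*0.123065 = 1.53687 m
A = 0.25 * 1.53687^2 * tan(20.1670 deg)
A = 0.2169 m^2


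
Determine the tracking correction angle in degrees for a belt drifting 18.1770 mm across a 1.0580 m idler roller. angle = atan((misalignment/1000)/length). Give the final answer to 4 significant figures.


misalign_m = 18.1770 / 1000 = 0.018177 m
angle = atan(0.018177 / 1.0580)
angle = 0.9843 deg


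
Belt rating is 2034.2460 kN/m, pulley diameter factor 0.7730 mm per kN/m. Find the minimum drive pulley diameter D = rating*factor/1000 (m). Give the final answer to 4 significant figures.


D = 2034.2460 * 0.7730 / 1000
D = 1.572 m


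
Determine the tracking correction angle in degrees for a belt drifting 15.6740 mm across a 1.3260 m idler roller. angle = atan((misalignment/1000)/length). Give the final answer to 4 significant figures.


misalign_m = 15.6740 / 1000 = 0.015674 m
angle = atan(0.015674 / 1.3260)
angle = 0.6772 deg


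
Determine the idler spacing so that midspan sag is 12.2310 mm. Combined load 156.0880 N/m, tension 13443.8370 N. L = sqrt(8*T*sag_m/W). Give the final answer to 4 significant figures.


sag = 12.2310/1000 = 0.012231 m
L = sqrt(8 * 13443.8370 * 0.012231 / 156.0880)
L = 2.903 m


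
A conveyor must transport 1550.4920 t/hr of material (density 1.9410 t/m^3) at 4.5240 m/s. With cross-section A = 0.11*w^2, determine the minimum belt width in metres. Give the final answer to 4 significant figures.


A_req = 1550.4920 / (4.5240 * 1.9410 * 3600) = 0.0490477 m^2
w = sqrt(0.0490477 / 0.11)
w = 0.6677 m


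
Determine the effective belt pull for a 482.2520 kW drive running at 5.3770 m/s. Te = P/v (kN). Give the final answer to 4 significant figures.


Te = P / v = 482.2520 / 5.3770
Te = 89.69 kN


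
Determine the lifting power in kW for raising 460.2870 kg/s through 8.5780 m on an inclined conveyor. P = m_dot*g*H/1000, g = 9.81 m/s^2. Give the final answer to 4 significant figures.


P = 460.2870 * 9.81 * 8.5780 / 1000
P = 38.73 kW


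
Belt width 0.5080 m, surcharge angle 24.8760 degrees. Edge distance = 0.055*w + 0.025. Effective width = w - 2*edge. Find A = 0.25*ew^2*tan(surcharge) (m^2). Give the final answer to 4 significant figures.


edge = 0.055*0.5080 + 0.025 = 0.05294 m
ew = 0.5080 - 2*0.05294 = 0.40212 m
A = 0.25 * 0.40212^2 * tan(24.8760 deg)
A = 0.01874 m^2


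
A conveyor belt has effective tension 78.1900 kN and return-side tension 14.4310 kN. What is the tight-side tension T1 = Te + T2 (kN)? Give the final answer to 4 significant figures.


T1 = Te + T2 = 78.1900 + 14.4310
T1 = 92.62 kN


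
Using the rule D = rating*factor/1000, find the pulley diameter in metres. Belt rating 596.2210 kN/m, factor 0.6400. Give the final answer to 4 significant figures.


D = 596.2210 * 0.6400 / 1000
D = 0.3816 m


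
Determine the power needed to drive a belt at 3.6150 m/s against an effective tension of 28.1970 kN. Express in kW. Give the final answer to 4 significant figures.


P = Te * v = 28.1970 * 3.6150
P = 101.9 kW


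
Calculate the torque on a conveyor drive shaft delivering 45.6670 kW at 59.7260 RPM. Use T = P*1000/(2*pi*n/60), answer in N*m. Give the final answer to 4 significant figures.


omega = 2*pi*59.7260/60 = 6.25449 rad/s
T = 45.6670*1000 / 6.25449
T = 7301 N*m


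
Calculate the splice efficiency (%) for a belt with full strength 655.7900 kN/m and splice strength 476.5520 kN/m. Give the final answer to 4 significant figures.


Eff = 476.5520 / 655.7900 * 100
Eff = 72.67 %


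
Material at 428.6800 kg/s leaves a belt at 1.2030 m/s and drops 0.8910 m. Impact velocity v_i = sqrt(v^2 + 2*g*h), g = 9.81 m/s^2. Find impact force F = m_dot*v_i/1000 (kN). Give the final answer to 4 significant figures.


v_i = sqrt(1.2030^2 + 2*9.81*0.8910) = 4.3507 m/s
F = 428.6800 * 4.3507 / 1000
F = 1.865 kN


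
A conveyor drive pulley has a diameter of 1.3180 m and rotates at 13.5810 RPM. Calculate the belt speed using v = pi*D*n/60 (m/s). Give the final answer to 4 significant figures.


v = pi * 1.3180 * 13.5810 / 60
v = 0.9372 m/s


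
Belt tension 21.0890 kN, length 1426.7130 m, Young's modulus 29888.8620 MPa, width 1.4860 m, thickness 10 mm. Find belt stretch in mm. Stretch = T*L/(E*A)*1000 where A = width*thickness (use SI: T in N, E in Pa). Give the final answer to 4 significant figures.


A = 1.4860 * 0.01 = 0.01486 m^2
Stretch = 21.0890*1000 * 1426.7130 / (29888.8620e6 * 0.01486) * 1000
Stretch = 67.74 mm


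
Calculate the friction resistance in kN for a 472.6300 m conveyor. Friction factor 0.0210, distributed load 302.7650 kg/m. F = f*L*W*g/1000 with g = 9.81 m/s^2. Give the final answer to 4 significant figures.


F = 0.0210 * 472.6300 * 302.7650 * 9.81 / 1000
F = 29.48 kN


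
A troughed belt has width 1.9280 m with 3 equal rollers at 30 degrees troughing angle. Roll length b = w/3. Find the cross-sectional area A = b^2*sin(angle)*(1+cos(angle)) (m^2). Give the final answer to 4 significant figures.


b = 1.9280/3 = 0.642667 m
A = 0.642667^2 * sin(30 deg) * (1 + cos(30 deg))
A = 0.3854 m^2


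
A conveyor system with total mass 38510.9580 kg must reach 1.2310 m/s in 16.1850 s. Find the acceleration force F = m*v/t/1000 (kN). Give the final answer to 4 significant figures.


F = 38510.9580 * 1.2310 / 16.1850 / 1000
F = 2.929 kN


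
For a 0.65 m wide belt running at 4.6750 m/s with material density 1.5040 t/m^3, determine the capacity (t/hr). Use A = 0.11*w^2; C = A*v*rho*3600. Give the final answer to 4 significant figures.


A = 0.11 * 0.65^2 = 0.046475 m^2
C = 0.046475 * 4.6750 * 1.5040 * 3600
C = 1176 t/hr


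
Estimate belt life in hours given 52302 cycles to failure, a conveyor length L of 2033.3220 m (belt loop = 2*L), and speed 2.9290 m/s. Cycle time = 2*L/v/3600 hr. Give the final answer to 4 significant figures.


cycle_time = 2 * 2033.3220 / 2.9290 / 3600 = 0.385669 hr
life = 52302 * 0.385669 = 20170 hours


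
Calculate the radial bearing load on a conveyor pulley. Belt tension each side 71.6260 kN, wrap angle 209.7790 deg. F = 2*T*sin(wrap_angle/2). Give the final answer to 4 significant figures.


F = 2 * 71.6260 * sin(209.7790/2 deg)
F = 138.4 kN


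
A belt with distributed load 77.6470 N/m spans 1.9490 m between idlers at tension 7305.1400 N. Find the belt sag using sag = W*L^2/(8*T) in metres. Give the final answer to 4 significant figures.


sag = 77.6470 * 1.9490^2 / (8 * 7305.1400)
sag = 0.005047 m


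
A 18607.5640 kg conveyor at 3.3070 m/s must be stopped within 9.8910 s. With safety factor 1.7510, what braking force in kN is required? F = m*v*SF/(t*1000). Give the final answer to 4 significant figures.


F = 18607.5640 * 3.3070 / 9.8910 * 1.7510 / 1000
F = 10.89 kN


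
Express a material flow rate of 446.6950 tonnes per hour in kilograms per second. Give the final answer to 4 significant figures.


m_dot = 446.6950 * 1000 / 3600
m_dot = 124.1 kg/s


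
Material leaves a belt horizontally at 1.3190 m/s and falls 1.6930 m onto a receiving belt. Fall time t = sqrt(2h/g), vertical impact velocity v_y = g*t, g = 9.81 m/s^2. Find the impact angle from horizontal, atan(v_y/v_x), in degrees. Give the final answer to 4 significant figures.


t = sqrt(2*1.6930/9.81) = 0.587501 s
v_y = 9.81 * 0.587501 = 5.76338 m/s
angle = atan(5.76338 / 1.3190) = 77.11 deg


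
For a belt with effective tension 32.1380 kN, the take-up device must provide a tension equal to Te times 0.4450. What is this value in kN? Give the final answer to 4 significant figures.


T_tu = 32.1380 * 0.4450
T_tu = 14.30 kN


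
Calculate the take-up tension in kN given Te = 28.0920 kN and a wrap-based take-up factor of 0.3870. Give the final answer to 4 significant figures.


T_tu = 28.0920 * 0.3870
T_tu = 10.87 kN


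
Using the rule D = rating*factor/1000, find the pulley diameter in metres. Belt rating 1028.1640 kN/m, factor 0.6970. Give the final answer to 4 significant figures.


D = 1028.1640 * 0.6970 / 1000
D = 0.7166 m


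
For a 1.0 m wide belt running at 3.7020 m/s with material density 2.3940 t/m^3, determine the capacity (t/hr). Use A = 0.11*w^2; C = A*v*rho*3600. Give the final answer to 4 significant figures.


A = 0.11 * 1.0^2 = 0.11 m^2
C = 0.11 * 3.7020 * 2.3940 * 3600
C = 3510 t/hr


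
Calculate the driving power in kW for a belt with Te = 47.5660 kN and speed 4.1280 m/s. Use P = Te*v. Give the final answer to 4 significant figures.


P = Te * v = 47.5660 * 4.1280
P = 196.4 kW


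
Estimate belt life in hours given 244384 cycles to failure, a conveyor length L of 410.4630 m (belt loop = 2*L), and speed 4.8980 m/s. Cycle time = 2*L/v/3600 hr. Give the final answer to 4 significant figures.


cycle_time = 2 * 410.4630 / 4.8980 / 3600 = 0.0465568 hr
life = 244384 * 0.0465568 = 11380 hours


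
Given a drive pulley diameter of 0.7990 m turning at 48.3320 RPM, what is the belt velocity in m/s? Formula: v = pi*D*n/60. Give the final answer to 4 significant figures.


v = pi * 0.7990 * 48.3320 / 60
v = 2.022 m/s


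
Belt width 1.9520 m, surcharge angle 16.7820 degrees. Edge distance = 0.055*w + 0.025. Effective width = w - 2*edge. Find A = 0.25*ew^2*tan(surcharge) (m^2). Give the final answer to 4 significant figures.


edge = 0.055*1.9520 + 0.025 = 0.13236 m
ew = 1.9520 - 2*0.13236 = 1.68728 m
A = 0.25 * 1.68728^2 * tan(16.7820 deg)
A = 0.2146 m^2


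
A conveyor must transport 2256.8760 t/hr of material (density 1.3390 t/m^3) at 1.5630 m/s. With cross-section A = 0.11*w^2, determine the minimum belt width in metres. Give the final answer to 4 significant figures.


A_req = 2256.8760 / (1.5630 * 1.3390 * 3600) = 0.299547 m^2
w = sqrt(0.299547 / 0.11)
w = 1.650 m


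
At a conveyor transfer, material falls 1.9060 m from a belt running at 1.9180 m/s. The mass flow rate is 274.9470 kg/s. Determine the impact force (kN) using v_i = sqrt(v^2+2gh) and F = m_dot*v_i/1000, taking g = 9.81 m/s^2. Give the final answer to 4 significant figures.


v_i = sqrt(1.9180^2 + 2*9.81*1.9060) = 6.40893 m/s
F = 274.9470 * 6.40893 / 1000
F = 1.762 kN


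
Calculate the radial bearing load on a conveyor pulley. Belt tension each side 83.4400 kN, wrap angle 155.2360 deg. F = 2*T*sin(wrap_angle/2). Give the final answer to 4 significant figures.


F = 2 * 83.4400 * sin(155.2360/2 deg)
F = 163.0 kN


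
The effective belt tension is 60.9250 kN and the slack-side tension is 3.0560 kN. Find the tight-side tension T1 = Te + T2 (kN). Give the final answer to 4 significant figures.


T1 = Te + T2 = 60.9250 + 3.0560
T1 = 63.98 kN


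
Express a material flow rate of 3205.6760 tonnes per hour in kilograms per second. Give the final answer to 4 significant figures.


m_dot = 3205.6760 * 1000 / 3600
m_dot = 890.5 kg/s


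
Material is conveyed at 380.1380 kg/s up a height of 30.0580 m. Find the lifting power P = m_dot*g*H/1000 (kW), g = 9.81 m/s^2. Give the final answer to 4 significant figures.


P = 380.1380 * 9.81 * 30.0580 / 1000
P = 112.1 kW


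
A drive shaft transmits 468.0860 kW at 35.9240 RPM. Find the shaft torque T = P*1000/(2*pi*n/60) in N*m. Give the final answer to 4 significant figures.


omega = 2*pi*35.9240/60 = 3.76195 rad/s
T = 468.0860*1000 / 3.76195
T = 124400 N*m


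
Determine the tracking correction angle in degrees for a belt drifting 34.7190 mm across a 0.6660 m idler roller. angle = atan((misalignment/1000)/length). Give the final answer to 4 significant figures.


misalign_m = 34.7190 / 1000 = 0.034719 m
angle = atan(0.034719 / 0.6660)
angle = 2.984 deg


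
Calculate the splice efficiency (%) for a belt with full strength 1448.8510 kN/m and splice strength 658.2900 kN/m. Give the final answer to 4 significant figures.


Eff = 658.2900 / 1448.8510 * 100
Eff = 45.44 %


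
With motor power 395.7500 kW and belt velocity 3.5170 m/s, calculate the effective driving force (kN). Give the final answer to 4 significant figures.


Te = P / v = 395.7500 / 3.5170
Te = 112.5 kN


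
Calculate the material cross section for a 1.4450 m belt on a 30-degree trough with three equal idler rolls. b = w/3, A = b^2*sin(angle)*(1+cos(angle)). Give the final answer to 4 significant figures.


b = 1.4450/3 = 0.481667 m
A = 0.481667^2 * sin(30 deg) * (1 + cos(30 deg))
A = 0.2165 m^2


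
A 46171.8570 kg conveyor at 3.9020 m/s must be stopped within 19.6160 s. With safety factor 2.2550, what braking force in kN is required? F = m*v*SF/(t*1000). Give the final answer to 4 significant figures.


F = 46171.8570 * 3.9020 / 19.6160 * 2.2550 / 1000
F = 20.71 kN


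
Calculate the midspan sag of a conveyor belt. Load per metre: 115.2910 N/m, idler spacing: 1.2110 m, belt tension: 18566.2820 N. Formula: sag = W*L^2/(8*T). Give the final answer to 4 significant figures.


sag = 115.2910 * 1.2110^2 / (8 * 18566.2820)
sag = 0.001138 m


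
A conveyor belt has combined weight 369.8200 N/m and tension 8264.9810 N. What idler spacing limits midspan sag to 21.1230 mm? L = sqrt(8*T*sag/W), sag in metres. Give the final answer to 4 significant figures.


sag = 21.1230/1000 = 0.021123 m
L = sqrt(8 * 8264.9810 * 0.021123 / 369.8200)
L = 1.943 m


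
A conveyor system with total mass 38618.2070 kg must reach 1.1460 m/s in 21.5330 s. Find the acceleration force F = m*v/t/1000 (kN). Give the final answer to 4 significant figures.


F = 38618.2070 * 1.1460 / 21.5330 / 1000
F = 2.055 kN


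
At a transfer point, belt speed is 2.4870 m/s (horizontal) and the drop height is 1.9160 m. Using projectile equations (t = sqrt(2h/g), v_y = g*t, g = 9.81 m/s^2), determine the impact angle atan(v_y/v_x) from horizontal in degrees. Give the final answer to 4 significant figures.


t = sqrt(2*1.9160/9.81) = 0.624997 s
v_y = 9.81 * 0.624997 = 6.13122 m/s
angle = atan(6.13122 / 2.4870) = 67.92 deg


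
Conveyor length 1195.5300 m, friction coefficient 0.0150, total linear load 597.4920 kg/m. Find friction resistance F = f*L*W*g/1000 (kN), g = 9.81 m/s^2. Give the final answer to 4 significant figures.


F = 0.0150 * 1195.5300 * 597.4920 * 9.81 / 1000
F = 105.1 kN


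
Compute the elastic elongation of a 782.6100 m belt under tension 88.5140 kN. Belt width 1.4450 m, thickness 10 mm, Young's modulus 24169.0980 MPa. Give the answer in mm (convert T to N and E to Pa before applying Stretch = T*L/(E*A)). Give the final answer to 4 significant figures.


A = 1.4450 * 0.01 = 0.01445 m^2
Stretch = 88.5140*1000 * 782.6100 / (24169.0980e6 * 0.01445) * 1000
Stretch = 198.3 mm


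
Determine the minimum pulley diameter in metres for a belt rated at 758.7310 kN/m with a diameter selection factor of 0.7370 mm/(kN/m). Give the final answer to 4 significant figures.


D = 758.7310 * 0.7370 / 1000
D = 0.5592 m


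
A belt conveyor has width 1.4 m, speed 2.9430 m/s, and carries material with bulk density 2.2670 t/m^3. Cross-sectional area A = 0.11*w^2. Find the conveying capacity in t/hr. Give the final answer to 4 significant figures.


A = 0.11 * 1.4^2 = 0.2156 m^2
C = 0.2156 * 2.9430 * 2.2670 * 3600
C = 5178 t/hr


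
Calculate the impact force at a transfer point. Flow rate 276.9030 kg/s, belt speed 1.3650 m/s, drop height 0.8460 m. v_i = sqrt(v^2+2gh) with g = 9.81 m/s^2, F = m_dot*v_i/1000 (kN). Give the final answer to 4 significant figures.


v_i = sqrt(1.3650^2 + 2*9.81*0.8460) = 4.29671 m/s
F = 276.9030 * 4.29671 / 1000
F = 1.190 kN


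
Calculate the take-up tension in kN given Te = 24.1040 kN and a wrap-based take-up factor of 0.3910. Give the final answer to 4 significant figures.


T_tu = 24.1040 * 0.3910
T_tu = 9.425 kN


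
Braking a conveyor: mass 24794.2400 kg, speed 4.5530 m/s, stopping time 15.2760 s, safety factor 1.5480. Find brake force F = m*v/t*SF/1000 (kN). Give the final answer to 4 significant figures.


F = 24794.2400 * 4.5530 / 15.2760 * 1.5480 / 1000
F = 11.44 kN


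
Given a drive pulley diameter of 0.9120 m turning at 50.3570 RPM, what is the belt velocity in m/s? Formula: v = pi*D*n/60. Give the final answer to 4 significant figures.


v = pi * 0.9120 * 50.3570 / 60
v = 2.405 m/s


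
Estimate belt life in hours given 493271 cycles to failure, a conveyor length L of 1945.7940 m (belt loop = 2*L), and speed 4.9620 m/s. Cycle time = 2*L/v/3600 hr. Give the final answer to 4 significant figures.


cycle_time = 2 * 1945.7940 / 4.9620 / 3600 = 0.217855 hr
life = 493271 * 0.217855 = 107500 hours


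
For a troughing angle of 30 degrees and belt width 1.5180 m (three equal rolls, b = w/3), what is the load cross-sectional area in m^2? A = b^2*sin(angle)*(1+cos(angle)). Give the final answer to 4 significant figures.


b = 1.5180/3 = 0.506 m
A = 0.506^2 * sin(30 deg) * (1 + cos(30 deg))
A = 0.2389 m^2


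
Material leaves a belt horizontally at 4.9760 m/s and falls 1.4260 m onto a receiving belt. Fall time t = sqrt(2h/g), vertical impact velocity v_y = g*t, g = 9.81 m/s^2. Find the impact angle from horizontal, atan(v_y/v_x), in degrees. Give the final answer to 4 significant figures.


t = sqrt(2*1.4260/9.81) = 0.539188 s
v_y = 9.81 * 0.539188 = 5.28943 m/s
angle = atan(5.28943 / 4.9760) = 46.75 deg


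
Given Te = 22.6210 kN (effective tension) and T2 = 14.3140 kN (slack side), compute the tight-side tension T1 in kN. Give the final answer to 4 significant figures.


T1 = Te + T2 = 22.6210 + 14.3140
T1 = 36.94 kN


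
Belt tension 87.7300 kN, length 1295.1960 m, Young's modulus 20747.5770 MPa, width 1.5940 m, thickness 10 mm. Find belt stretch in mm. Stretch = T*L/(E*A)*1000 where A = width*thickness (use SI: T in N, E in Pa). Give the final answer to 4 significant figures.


A = 1.5940 * 0.01 = 0.01594 m^2
Stretch = 87.7300*1000 * 1295.1960 / (20747.5770e6 * 0.01594) * 1000
Stretch = 343.6 mm


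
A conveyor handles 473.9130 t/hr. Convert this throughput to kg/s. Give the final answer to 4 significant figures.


m_dot = 473.9130 * 1000 / 3600
m_dot = 131.6 kg/s


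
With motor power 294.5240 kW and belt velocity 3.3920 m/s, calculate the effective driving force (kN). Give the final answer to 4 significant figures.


Te = P / v = 294.5240 / 3.3920
Te = 86.83 kN


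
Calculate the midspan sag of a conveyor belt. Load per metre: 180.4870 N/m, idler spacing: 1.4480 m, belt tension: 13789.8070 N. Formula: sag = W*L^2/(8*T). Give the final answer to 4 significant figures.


sag = 180.4870 * 1.4480^2 / (8 * 13789.8070)
sag = 0.003430 m


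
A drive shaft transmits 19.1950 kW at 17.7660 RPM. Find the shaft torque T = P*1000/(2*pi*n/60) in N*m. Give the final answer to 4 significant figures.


omega = 2*pi*17.7660/60 = 1.86045 rad/s
T = 19.1950*1000 / 1.86045
T = 10320 N*m


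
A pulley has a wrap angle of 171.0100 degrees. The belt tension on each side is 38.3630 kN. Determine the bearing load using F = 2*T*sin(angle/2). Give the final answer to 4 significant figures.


F = 2 * 38.3630 * sin(171.0100/2 deg)
F = 76.49 kN


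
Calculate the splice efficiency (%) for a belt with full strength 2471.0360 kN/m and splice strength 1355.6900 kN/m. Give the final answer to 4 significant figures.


Eff = 1355.6900 / 2471.0360 * 100
Eff = 54.86 %


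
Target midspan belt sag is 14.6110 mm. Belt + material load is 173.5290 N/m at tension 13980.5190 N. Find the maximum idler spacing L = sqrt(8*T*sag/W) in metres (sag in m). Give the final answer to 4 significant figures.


sag = 14.6110/1000 = 0.014611 m
L = sqrt(8 * 13980.5190 * 0.014611 / 173.5290)
L = 3.069 m


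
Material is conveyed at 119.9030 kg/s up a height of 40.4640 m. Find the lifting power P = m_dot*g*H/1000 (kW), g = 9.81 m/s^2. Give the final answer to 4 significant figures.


P = 119.9030 * 9.81 * 40.4640 / 1000
P = 47.60 kW


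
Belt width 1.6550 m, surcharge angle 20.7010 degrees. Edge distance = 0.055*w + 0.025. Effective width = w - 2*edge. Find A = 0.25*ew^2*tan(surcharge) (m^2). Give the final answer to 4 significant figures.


edge = 0.055*1.6550 + 0.025 = 0.116025 m
ew = 1.6550 - 2*0.116025 = 1.42295 m
A = 0.25 * 1.42295^2 * tan(20.7010 deg)
A = 0.1913 m^2


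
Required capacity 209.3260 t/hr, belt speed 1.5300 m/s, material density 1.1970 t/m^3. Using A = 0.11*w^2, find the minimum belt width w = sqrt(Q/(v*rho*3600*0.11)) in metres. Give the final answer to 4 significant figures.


A_req = 209.3260 / (1.5300 * 1.1970 * 3600) = 0.0317494 m^2
w = sqrt(0.0317494 / 0.11)
w = 0.5372 m


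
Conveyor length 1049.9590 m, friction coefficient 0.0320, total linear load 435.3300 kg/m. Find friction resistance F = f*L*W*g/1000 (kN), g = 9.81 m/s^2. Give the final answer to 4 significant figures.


F = 0.0320 * 1049.9590 * 435.3300 * 9.81 / 1000
F = 143.5 kN


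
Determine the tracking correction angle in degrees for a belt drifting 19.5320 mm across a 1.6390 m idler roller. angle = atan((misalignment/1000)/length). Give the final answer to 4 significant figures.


misalign_m = 19.5320 / 1000 = 0.019532 m
angle = atan(0.019532 / 1.6390)
angle = 0.6828 deg


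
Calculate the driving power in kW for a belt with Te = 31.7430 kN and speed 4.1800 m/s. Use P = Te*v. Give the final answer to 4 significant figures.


P = Te * v = 31.7430 * 4.1800
P = 132.7 kW


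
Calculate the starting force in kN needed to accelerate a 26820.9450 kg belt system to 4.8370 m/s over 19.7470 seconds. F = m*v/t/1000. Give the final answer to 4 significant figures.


F = 26820.9450 * 4.8370 / 19.7470 / 1000
F = 6.570 kN


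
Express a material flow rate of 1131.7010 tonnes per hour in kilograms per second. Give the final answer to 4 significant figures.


m_dot = 1131.7010 * 1000 / 3600
m_dot = 314.4 kg/s


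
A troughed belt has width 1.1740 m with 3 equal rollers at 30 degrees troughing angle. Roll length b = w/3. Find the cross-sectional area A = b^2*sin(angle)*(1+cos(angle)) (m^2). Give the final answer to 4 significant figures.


b = 1.1740/3 = 0.391333 m
A = 0.391333^2 * sin(30 deg) * (1 + cos(30 deg))
A = 0.1429 m^2


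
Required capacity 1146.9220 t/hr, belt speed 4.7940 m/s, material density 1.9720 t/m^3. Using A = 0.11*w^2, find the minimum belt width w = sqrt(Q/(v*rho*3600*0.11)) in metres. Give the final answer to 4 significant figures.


A_req = 1146.9220 / (4.7940 * 1.9720 * 3600) = 0.0336997 m^2
w = sqrt(0.0336997 / 0.11)
w = 0.5535 m


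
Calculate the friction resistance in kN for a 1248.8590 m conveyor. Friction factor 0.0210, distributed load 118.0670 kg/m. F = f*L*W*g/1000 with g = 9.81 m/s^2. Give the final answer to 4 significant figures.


F = 0.0210 * 1248.8590 * 118.0670 * 9.81 / 1000
F = 30.38 kN


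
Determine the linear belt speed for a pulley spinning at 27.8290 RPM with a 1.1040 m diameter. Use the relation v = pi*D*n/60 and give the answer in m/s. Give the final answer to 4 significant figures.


v = pi * 1.1040 * 27.8290 / 60
v = 1.609 m/s


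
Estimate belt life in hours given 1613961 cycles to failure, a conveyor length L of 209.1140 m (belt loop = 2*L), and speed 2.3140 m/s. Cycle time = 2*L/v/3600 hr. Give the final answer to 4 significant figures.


cycle_time = 2 * 209.1140 / 2.3140 / 3600 = 0.050205 hr
life = 1613961 * 0.050205 = 81030 hours


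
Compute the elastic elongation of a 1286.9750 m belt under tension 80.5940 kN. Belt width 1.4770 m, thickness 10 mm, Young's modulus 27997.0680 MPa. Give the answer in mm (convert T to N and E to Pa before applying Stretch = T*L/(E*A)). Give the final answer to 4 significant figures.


A = 1.4770 * 0.01 = 0.01477 m^2
Stretch = 80.5940*1000 * 1286.9750 / (27997.0680e6 * 0.01477) * 1000
Stretch = 250.8 mm


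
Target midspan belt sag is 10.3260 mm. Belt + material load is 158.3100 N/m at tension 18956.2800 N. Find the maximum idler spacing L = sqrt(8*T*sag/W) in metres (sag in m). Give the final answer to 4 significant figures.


sag = 10.3260/1000 = 0.010326 m
L = sqrt(8 * 18956.2800 * 0.010326 / 158.3100)
L = 3.145 m


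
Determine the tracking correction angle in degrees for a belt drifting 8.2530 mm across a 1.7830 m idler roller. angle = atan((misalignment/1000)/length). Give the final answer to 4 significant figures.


misalign_m = 8.2530 / 1000 = 0.008253 m
angle = atan(0.008253 / 1.7830)
angle = 0.2652 deg


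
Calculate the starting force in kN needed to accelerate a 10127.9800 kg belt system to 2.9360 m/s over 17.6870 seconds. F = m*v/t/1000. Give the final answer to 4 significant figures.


F = 10127.9800 * 2.9360 / 17.6870 / 1000
F = 1.681 kN


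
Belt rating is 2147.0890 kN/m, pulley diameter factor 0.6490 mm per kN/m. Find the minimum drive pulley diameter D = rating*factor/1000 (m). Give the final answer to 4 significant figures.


D = 2147.0890 * 0.6490 / 1000
D = 1.393 m
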